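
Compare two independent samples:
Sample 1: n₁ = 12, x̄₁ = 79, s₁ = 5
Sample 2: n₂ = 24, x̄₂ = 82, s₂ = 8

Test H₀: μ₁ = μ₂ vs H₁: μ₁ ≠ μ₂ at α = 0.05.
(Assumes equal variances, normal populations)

Pooled variance: s²_p = [11×5² + 23×8²]/(34) = 51.3824
s_p = 7.1682
SE = s_p×√(1/n₁ + 1/n₂) = 7.1682×√(1/12 + 1/24) = 2.5343
t = (x̄₁ - x̄₂)/SE = (79 - 82)/2.5343 = -1.1838
df = 34, t-critical = ±2.032
Decision: fail to reject H₀

Answer: t = -1.1838, fail to reject H₀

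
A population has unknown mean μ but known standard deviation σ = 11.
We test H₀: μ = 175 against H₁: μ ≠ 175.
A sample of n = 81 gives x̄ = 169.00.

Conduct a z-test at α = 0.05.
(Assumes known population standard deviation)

Standard error: SE = σ/√n = 11/√81 = 1.2222
z-statistic: z = (x̄ - μ₀)/SE = (169.00 - 175)/1.2222 = -4.9092
Critical value: ±1.960
p-value < 0.0001
Decision: reject H₀

Answer: z = -4.9092, reject H₀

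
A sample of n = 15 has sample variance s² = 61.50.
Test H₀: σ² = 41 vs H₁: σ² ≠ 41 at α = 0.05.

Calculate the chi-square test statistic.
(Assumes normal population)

Answer: χ² = 21.0000, fail to reject H₀

Derivation:
df = n - 1 = 14
χ² = (n-1)s²/σ₀² = 14×61.50/41 = 21.0000
Critical values: χ²_{0.975,14} = 5.629, χ²_{0.025,14} = 26.119
Rejection region: χ² < 5.629 or χ² > 26.119
Decision: fail to reject H₀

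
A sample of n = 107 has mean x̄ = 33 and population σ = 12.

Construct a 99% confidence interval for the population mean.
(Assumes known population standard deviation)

Confidence level: 99%, α = 0.01
z_0.005 = 2.576
SE = σ/√n = 12/√107 = 1.1601
Margin of error = 2.576 × 1.1601 = 2.9884
CI: x̄ ± margin = 33 ± 2.9884
CI: (30.0116, 35.9884)

Answer: (30.0116, 35.9884)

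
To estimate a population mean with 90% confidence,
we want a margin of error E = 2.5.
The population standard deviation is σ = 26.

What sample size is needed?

z_0.05 = 1.645
n = (z×σ/E)² = (1.645×26/2.5)²
n = 292.6837
Round up: n = 293

Answer: n = 293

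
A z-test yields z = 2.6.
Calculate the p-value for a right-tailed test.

Answer: p-value ≈ 0.0047

Derivation:
For z = 2.6:
p = P(Z > 2.6) = 1 - Φ(2.6) = 0.0047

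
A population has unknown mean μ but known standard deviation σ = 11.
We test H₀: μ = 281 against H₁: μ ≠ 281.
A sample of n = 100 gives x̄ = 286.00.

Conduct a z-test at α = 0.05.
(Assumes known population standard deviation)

Standard error: SE = σ/√n = 11/√100 = 1.1000
z-statistic: z = (x̄ - μ₀)/SE = (286.00 - 281)/1.1000 = 4.5455
Critical value: ±1.960
p-value < 0.0001
Decision: reject H₀

Answer: z = 4.5455, reject H₀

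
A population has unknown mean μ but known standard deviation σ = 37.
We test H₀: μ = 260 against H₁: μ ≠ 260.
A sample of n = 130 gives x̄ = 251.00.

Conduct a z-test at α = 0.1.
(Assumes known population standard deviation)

Standard error: SE = σ/√n = 37/√130 = 3.2451
z-statistic: z = (x̄ - μ₀)/SE = (251.00 - 260)/3.2451 = -2.7734
Critical value: ±1.645
p-value = 0.0055
Decision: reject H₀

Answer: z = -2.7734, reject H₀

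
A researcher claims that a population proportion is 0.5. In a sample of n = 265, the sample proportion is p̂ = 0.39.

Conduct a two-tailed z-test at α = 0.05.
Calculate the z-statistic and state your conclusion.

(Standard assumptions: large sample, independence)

H₀: p = 0.5, H₁: p ≠ 0.5
Standard error: SE = √(p₀(1-p₀)/n) = √(0.5×0.5/265) = 0.030715
z-statistic: z = (p̂ - p₀)/SE = (0.39 - 0.5)/0.030715 = -3.5813
Critical value: z_0.025 = ±1.960
p-value = 0.0003
Decision: reject H₀ at α = 0.05

Answer: z = -3.5813, reject H₀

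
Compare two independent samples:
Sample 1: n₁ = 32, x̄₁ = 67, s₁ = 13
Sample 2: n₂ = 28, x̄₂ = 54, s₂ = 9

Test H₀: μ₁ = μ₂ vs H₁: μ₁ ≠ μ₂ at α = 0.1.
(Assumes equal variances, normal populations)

Answer: t = 4.4397, reject H₀

Derivation:
Pooled variance: s²_p = [31×13² + 27×9²]/(58) = 128.0345
s_p = 11.3152
SE = s_p×√(1/n₁ + 1/n₂) = 11.3152×√(1/32 + 1/28) = 2.9281
t = (x̄₁ - x̄₂)/SE = (67 - 54)/2.9281 = 4.4397
df = 58, t-critical = ±1.672
Decision: reject H₀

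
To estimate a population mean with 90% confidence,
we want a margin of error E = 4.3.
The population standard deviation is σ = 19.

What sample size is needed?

Answer: n = 53

Derivation:
z_0.05 = 1.645
n = (z×σ/E)² = (1.645×19/4.3)²
n = 52.8326
Round up: n = 53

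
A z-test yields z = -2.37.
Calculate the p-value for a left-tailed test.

Answer: p-value ≈ 0.0089

Derivation:
For z = -2.37:
p = P(Z < -2.37) = Φ(-2.37) = 0.0089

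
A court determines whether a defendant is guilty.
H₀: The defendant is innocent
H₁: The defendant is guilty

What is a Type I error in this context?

Type I error (α): Rejecting H₀ when H₀ is true
Type II error (β): Failing to reject H₀ when H₁ is true

Answer: Convicting an innocent person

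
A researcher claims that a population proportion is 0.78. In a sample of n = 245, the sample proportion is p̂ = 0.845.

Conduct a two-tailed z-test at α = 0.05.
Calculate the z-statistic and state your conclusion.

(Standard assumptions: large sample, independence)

Answer: z = 2.4561, reject H₀

Derivation:
H₀: p = 0.78, H₁: p ≠ 0.78
Standard error: SE = √(p₀(1-p₀)/n) = √(0.78×0.22/245) = 0.026465
z-statistic: z = (p̂ - p₀)/SE = (0.845 - 0.78)/0.026465 = 2.4561
Critical value: z_0.025 = ±1.960
p-value = 0.0140
Decision: reject H₀ at α = 0.05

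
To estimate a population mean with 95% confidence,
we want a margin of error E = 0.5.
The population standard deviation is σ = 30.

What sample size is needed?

z_0.025 = 1.960
n = (z×σ/E)² = (1.960×30/0.5)²
n = 13829.7600
Round up: n = 13830

Answer: n = 13830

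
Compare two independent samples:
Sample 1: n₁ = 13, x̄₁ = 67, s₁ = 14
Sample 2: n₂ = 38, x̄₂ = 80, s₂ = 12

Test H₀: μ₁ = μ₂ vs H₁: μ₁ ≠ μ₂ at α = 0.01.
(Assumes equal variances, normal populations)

Answer: t = -3.2317, reject H₀

Derivation:
Pooled variance: s²_p = [12×14² + 37×12²]/(49) = 156.7347
s_p = 12.5194
SE = s_p×√(1/n₁ + 1/n₂) = 12.5194×√(1/13 + 1/38) = 4.0226
t = (x̄₁ - x̄₂)/SE = (67 - 80)/4.0226 = -3.2317
df = 49, t-critical = ±2.680
Decision: reject H₀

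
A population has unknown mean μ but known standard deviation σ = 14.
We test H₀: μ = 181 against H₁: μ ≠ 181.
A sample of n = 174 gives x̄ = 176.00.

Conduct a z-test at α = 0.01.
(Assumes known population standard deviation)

Answer: z = -4.7112, reject H₀

Derivation:
Standard error: SE = σ/√n = 14/√174 = 1.0613
z-statistic: z = (x̄ - μ₀)/SE = (176.00 - 181)/1.0613 = -4.7112
Critical value: ±2.576
p-value < 0.0001
Decision: reject H₀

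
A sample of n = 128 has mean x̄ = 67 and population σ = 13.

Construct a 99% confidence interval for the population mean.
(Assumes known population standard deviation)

Answer: (64.0402, 69.9598)

Derivation:
Confidence level: 99%, α = 0.01
z_0.005 = 2.576
SE = σ/√n = 13/√128 = 1.1490
Margin of error = 2.576 × 1.1490 = 2.9598
CI: x̄ ± margin = 67 ± 2.9598
CI: (64.0402, 69.9598)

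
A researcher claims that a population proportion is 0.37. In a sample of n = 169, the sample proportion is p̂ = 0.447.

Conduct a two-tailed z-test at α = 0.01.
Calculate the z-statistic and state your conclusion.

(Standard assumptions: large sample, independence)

H₀: p = 0.37, H₁: p ≠ 0.37
Standard error: SE = √(p₀(1-p₀)/n) = √(0.37×0.63/169) = 0.037139
z-statistic: z = (p̂ - p₀)/SE = (0.447 - 0.37)/0.037139 = 2.0733
Critical value: z_0.005 = ±2.576
p-value = 0.0381
Decision: fail to reject H₀ at α = 0.01

Answer: z = 2.0733, fail to reject H₀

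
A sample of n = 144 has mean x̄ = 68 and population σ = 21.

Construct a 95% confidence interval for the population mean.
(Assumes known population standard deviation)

Answer: (64.5700, 71.4300)

Derivation:
Confidence level: 95%, α = 0.05
z_0.025 = 1.960
SE = σ/√n = 21/√144 = 1.7500
Margin of error = 1.960 × 1.7500 = 3.4300
CI: x̄ ± margin = 68 ± 3.4300
CI: (64.5700, 71.4300)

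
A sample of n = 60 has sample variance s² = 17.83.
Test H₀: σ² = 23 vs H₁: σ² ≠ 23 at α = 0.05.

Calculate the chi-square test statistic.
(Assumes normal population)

Answer: χ² = 45.7378, fail to reject H₀

Derivation:
df = n - 1 = 59
χ² = (n-1)s²/σ₀² = 59×17.83/23 = 45.7378
Critical values: χ²_{0.975,59} = 39.662, χ²_{0.025,59} = 82.117
Rejection region: χ² < 39.662 or χ² > 82.117
Decision: fail to reject H₀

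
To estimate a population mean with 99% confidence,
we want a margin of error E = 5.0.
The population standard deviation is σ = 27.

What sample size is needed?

z_0.005 = 2.576
n = (z×σ/E)² = (2.576×27/5.0)²
n = 193.4992
Round up: n = 194

Answer: n = 194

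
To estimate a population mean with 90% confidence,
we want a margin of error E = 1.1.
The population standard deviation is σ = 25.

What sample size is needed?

Answer: n = 1398

Derivation:
z_0.05 = 1.645
n = (z×σ/E)² = (1.645×25/1.1)²
n = 1397.7402
Round up: n = 1398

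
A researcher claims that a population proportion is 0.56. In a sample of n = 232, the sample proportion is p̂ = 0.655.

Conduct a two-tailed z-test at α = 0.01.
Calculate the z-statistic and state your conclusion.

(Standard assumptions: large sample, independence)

H₀: p = 0.56, H₁: p ≠ 0.56
Standard error: SE = √(p₀(1-p₀)/n) = √(0.56×0.44/232) = 0.032589
z-statistic: z = (p̂ - p₀)/SE = (0.655 - 0.56)/0.032589 = 2.9151
Critical value: z_0.005 = ±2.576
p-value = 0.0036
Decision: reject H₀ at α = 0.01

Answer: z = 2.9151, reject H₀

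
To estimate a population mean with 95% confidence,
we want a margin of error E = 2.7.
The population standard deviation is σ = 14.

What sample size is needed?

z_0.025 = 1.960
n = (z×σ/E)² = (1.960×14/2.7)²
n = 103.2858
Round up: n = 104

Answer: n = 104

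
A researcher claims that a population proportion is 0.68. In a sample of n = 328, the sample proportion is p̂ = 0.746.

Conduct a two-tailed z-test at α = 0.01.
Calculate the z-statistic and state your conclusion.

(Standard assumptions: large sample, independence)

Answer: z = 2.5624, fail to reject H₀

Derivation:
H₀: p = 0.68, H₁: p ≠ 0.68
Standard error: SE = √(p₀(1-p₀)/n) = √(0.68×0.32/328) = 0.025757
z-statistic: z = (p̂ - p₀)/SE = (0.746 - 0.68)/0.025757 = 2.5624
Critical value: z_0.005 = ±2.576
p-value = 0.0104
Decision: fail to reject H₀ at α = 0.01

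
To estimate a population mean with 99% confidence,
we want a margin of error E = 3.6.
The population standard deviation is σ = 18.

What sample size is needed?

Answer: n = 166

Derivation:
z_0.005 = 2.576
n = (z×σ/E)² = (2.576×18/3.6)²
n = 165.8944
Round up: n = 166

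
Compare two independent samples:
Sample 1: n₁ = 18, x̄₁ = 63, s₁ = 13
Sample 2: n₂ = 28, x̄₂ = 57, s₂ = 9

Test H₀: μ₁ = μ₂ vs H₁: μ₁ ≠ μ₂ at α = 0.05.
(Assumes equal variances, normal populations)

Pooled variance: s²_p = [17×13² + 27×9²]/(44) = 115.0000
s_p = 10.7238
SE = s_p×√(1/n₁ + 1/n₂) = 10.7238×√(1/18 + 1/28) = 3.2398
t = (x̄₁ - x̄₂)/SE = (63 - 57)/3.2398 = 1.8520
df = 44, t-critical = ±2.015
Decision: fail to reject H₀

Answer: t = 1.8520, fail to reject H₀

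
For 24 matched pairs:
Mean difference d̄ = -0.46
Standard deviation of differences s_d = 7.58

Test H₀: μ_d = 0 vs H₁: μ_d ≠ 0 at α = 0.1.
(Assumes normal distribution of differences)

df = n - 1 = 23
SE = s_d/√n = 7.58/√24 = 1.5473
t = d̄/SE = -0.46/1.5473 = -0.2973
Critical value: t_{0.05,23} = ±1.714
p-value ≈ 0.7689
Decision: fail to reject H₀

Answer: t = -0.2973, fail to reject H₀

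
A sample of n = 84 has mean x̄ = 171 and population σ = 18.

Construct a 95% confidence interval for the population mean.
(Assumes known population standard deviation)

Answer: (167.1506, 174.8494)

Derivation:
Confidence level: 95%, α = 0.05
z_0.025 = 1.960
SE = σ/√n = 18/√84 = 1.9640
Margin of error = 1.960 × 1.9640 = 3.8494
CI: x̄ ± margin = 171 ± 3.8494
CI: (167.1506, 174.8494)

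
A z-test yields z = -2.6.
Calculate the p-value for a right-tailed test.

Answer: p-value ≈ 0.9953

Derivation:
For z = -2.6:
p = P(Z > -2.6) = 1 - Φ(-2.6) = 0.9953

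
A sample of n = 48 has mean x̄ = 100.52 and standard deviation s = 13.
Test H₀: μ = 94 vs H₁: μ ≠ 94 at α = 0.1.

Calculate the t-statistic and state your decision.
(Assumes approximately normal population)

df = n - 1 = 47
SE = s/√n = 13/√48 = 1.8764
t = (x̄ - μ₀)/SE = (100.52 - 94)/1.8764 = 3.4747
Critical value: t_{0.05,47} = ±1.678
p-value ≈ 0.0011
Decision: reject H₀

Answer: t = 3.4747, reject H₀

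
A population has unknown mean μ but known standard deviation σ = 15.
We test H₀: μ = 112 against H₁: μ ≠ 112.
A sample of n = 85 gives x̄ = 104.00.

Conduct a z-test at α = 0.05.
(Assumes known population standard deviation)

Answer: z = -4.9170, reject H₀

Derivation:
Standard error: SE = σ/√n = 15/√85 = 1.6270
z-statistic: z = (x̄ - μ₀)/SE = (104.00 - 112)/1.6270 = -4.9170
Critical value: ±1.960
p-value < 0.0001
Decision: reject H₀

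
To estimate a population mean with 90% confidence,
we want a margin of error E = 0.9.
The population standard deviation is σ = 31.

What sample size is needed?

Answer: n = 3211

Derivation:
z_0.05 = 1.645
n = (z×σ/E)² = (1.645×31/0.9)²
n = 3210.4815
Round up: n = 3211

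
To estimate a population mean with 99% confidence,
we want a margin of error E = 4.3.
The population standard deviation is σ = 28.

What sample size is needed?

Answer: n = 282

Derivation:
z_0.005 = 2.576
n = (z×σ/E)² = (2.576×28/4.3)²
n = 281.3655
Round up: n = 282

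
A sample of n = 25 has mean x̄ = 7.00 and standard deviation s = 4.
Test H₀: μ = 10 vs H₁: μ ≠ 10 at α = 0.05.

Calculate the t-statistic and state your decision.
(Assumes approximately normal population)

df = n - 1 = 24
SE = s/√n = 4/√25 = 0.8000
t = (x̄ - μ₀)/SE = (7.00 - 10)/0.8000 = -3.7500
Critical value: t_{0.025,24} = ±2.064
p-value ≈ 0.0010
Decision: reject H₀

Answer: t = -3.7500, reject H₀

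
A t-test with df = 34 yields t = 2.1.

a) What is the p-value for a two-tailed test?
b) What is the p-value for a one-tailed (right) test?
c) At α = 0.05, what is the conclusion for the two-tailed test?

Using t-distribution with df = 34:
a) Two-tailed: p = 2×P(T > 2.1) = 0.0432
b) One-tailed: p = P(T > 2.1) = 0.0216
c) 0.0432 < 0.05, reject H₀

Answer: a) 0.0432, b) 0.0216, c) reject H₀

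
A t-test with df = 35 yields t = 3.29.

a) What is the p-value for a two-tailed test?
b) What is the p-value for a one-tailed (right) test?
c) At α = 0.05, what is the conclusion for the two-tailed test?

Using t-distribution with df = 35:
a) Two-tailed: p = 2×P(T > 3.29) = 0.0023
b) One-tailed: p = P(T > 3.29) = 0.0011
c) 0.0023 < 0.05, reject H₀

Answer: a) 0.0023, b) 0.0011, c) reject H₀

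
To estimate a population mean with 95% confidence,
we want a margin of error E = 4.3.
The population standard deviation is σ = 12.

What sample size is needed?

z_0.025 = 1.960
n = (z×σ/E)² = (1.960×12/4.3)²
n = 29.9184
Round up: n = 30

Answer: n = 30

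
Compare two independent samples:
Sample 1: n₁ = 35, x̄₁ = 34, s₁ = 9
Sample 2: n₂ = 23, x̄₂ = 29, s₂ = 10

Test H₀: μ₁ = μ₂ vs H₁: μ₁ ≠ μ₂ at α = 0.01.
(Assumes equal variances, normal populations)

Answer: t = 1.9805, fail to reject H₀

Derivation:
Pooled variance: s²_p = [34×9² + 22×10²]/(56) = 88.4643
s_p = 9.4055
SE = s_p×√(1/n₁ + 1/n₂) = 9.4055×√(1/35 + 1/23) = 2.5246
t = (x̄₁ - x̄₂)/SE = (34 - 29)/2.5246 = 1.9805
df = 56, t-critical = ±2.667
Decision: fail to reject H₀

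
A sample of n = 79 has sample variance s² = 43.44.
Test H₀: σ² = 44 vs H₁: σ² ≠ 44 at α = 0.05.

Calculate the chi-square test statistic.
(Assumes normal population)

Answer: χ² = 77.0073, fail to reject H₀

Derivation:
df = n - 1 = 78
χ² = (n-1)s²/σ₀² = 78×43.44/44 = 77.0073
Critical values: χ²_{0.975,78} = 55.466, χ²_{0.025,78} = 104.316
Rejection region: χ² < 55.466 or χ² > 104.316
Decision: fail to reject H₀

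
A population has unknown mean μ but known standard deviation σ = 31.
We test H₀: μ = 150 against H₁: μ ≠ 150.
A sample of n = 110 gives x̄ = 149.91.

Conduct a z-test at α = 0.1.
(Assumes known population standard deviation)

Answer: z = -0.0304, fail to reject H₀

Derivation:
Standard error: SE = σ/√n = 31/√110 = 2.9557
z-statistic: z = (x̄ - μ₀)/SE = (149.91 - 150)/2.9557 = -0.0304
Critical value: ±1.645
p-value = 0.9757
Decision: fail to reject H₀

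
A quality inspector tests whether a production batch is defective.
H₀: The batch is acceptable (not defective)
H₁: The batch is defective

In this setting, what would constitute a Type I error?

Answer: Rejecting an acceptable batch

Derivation:
A Type I error (probability α) occurs when we reject a true H₀.
A Type II error (probability β) occurs when we fail to reject a false H₀.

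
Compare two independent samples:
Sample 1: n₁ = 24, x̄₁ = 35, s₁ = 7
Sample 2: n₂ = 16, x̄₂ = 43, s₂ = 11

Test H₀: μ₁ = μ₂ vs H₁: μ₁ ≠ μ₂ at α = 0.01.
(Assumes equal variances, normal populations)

Answer: t = -2.8171, reject H₀

Derivation:
Pooled variance: s²_p = [23×7² + 15×11²]/(38) = 77.4211
s_p = 8.7989
SE = s_p×√(1/n₁ + 1/n₂) = 8.7989×√(1/24 + 1/16) = 2.8398
t = (x̄₁ - x̄₂)/SE = (35 - 43)/2.8398 = -2.8171
df = 38, t-critical = ±2.712
Decision: reject H₀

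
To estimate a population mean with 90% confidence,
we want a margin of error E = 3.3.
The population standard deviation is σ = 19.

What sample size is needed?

Answer: n = 90

Derivation:
z_0.05 = 1.645
n = (z×σ/E)² = (1.645×19/3.3)²
n = 89.7039
Round up: n = 90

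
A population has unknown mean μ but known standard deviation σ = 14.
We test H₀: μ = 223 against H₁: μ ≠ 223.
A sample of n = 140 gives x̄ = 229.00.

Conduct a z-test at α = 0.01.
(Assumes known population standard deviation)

Answer: z = 5.0710, reject H₀

Derivation:
Standard error: SE = σ/√n = 14/√140 = 1.1832
z-statistic: z = (x̄ - μ₀)/SE = (229.00 - 223)/1.1832 = 5.0710
Critical value: ±2.576
p-value < 0.0001
Decision: reject H₀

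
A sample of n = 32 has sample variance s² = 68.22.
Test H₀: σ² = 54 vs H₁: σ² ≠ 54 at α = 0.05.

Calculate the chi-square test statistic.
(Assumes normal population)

Answer: χ² = 39.1633, fail to reject H₀

Derivation:
df = n - 1 = 31
χ² = (n-1)s²/σ₀² = 31×68.22/54 = 39.1633
Critical values: χ²_{0.975,31} = 17.539, χ²_{0.025,31} = 48.232
Rejection region: χ² < 17.539 or χ² > 48.232
Decision: fail to reject H₀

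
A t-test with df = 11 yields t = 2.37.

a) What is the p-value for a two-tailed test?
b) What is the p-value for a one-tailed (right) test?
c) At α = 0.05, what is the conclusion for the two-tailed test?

Answer: a) 0.0372, b) 0.0186, c) reject H₀

Derivation:
Using t-distribution with df = 11:
a) Two-tailed: p = 2×P(T > 2.37) = 0.0372
b) One-tailed: p = P(T > 2.37) = 0.0186
c) 0.0372 < 0.05, reject H₀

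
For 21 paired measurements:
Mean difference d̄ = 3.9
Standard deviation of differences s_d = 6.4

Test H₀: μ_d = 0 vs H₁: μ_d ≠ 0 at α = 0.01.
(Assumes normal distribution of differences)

df = n - 1 = 20
SE = s_d/√n = 6.4/√21 = 1.3966
t = d̄/SE = 3.9/1.3966 = 2.7925
Critical value: t_{0.005,20} = ±2.845
p-value ≈ 0.0112
Decision: fail to reject H₀

Answer: t = 2.7925, fail to reject H₀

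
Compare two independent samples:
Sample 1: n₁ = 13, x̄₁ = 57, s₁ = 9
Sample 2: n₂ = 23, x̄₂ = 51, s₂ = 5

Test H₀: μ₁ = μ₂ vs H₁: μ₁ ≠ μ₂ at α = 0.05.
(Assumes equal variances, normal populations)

Answer: t = 2.5844, reject H₀

Derivation:
Pooled variance: s²_p = [12×9² + 22×5²]/(34) = 44.7647
s_p = 6.6906
SE = s_p×√(1/n₁ + 1/n₂) = 6.6906×√(1/13 + 1/23) = 2.3216
t = (x̄₁ - x̄₂)/SE = (57 - 51)/2.3216 = 2.5844
df = 34, t-critical = ±2.032
Decision: reject H₀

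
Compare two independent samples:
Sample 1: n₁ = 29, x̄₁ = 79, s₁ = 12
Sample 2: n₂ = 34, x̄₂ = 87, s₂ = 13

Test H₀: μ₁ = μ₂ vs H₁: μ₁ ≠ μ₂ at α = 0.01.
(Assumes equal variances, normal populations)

Pooled variance: s²_p = [28×12² + 33×13²]/(61) = 157.5246
s_p = 12.5509
SE = s_p×√(1/n₁ + 1/n₂) = 12.5509×√(1/29 + 1/34) = 3.1725
t = (x̄₁ - x̄₂)/SE = (79 - 87)/3.1725 = -2.5217
df = 61, t-critical = ±2.659
Decision: fail to reject H₀

Answer: t = -2.5217, fail to reject H₀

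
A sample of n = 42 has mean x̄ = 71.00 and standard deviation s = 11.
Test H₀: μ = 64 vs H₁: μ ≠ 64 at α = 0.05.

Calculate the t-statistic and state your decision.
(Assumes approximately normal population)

df = n - 1 = 41
SE = s/√n = 11/√42 = 1.6973
t = (x̄ - μ₀)/SE = (71.00 - 64)/1.6973 = 4.1242
Critical value: t_{0.025,41} = ±2.020
p-value ≈ 0.0002
Decision: reject H₀

Answer: t = 4.1242, reject H₀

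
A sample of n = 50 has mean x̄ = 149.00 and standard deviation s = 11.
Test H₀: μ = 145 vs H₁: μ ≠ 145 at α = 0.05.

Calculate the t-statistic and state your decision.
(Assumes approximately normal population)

Answer: t = 2.5714, reject H₀

Derivation:
df = n - 1 = 49
SE = s/√n = 11/√50 = 1.5556
t = (x̄ - μ₀)/SE = (149.00 - 145)/1.5556 = 2.5714
Critical value: t_{0.025,49} = ±2.010
p-value ≈ 0.0132
Decision: reject H₀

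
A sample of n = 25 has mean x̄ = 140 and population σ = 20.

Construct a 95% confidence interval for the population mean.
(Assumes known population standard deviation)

Answer: (132.1600, 147.8400)

Derivation:
Confidence level: 95%, α = 0.05
z_0.025 = 1.960
SE = σ/√n = 20/√25 = 4.0000
Margin of error = 1.960 × 4.0000 = 7.8400
CI: x̄ ± margin = 140 ± 7.8400
CI: (132.1600, 147.8400)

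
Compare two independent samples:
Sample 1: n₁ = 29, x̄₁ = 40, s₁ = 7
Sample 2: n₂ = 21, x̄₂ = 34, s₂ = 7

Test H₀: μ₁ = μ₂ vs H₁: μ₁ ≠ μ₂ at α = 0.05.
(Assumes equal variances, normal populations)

Answer: t = 2.9915, reject H₀

Derivation:
Pooled variance: s²_p = [28×7² + 20×7²]/(48) = 49.0000
s_p = 7.0000
SE = s_p×√(1/n₁ + 1/n₂) = 7.0000×√(1/29 + 1/21) = 2.0057
t = (x̄₁ - x̄₂)/SE = (40 - 34)/2.0057 = 2.9915
df = 48, t-critical = ±2.011
Decision: reject H₀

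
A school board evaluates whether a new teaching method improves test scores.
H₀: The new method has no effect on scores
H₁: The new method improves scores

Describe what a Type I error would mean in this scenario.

Answer: Concluding the new method improves scores when it actually doesn't

Derivation:
Type I error (α): Rejecting H₀ when H₀ is true
Type II error (β): Failing to reject H₀ when H₁ is true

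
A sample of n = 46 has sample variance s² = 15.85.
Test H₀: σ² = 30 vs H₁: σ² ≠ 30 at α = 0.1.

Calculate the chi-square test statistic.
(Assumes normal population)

Answer: χ² = 23.7750, reject H₀

Derivation:
df = n - 1 = 45
χ² = (n-1)s²/σ₀² = 45×15.85/30 = 23.7750
Critical values: χ²_{0.95,45} = 30.612, χ²_{0.05,45} = 61.656
Rejection region: χ² < 30.612 or χ² > 61.656
Decision: reject H₀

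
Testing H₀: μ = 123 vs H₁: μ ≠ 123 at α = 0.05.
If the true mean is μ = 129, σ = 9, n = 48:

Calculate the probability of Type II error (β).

SE = σ/√n = 9/√48 = 1.2990
Critical values: μ₀ ± z_0.025×SE = 123 ± 1.960×1.2990
Acceptance region: (120.4540, 125.5460)
Under H₁ (μ = 129): z_high = (125.5460 - 129)/1.2990 = -2.6590, z_low = (120.4540 - 129)/1.2990 = -6.5789
β = P(not reject | H₁) = Φ(-2.6590) - Φ(-6.5789) ≈ 0.0039

Answer: β ≈ 0.0039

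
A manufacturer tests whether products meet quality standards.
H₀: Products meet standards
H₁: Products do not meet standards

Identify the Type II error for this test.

Answer: Accepting products as meeting standards when they don't

Derivation:
Type I error: rejecting H₀ when it is actually true (false positive).
Type II error: failing to reject H₀ when H₁ is actually true (false negative).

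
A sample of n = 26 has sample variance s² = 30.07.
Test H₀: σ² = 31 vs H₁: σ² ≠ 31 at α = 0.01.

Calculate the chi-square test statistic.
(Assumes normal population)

df = n - 1 = 25
χ² = (n-1)s²/σ₀² = 25×30.07/31 = 24.2500
Critical values: χ²_{0.995,25} = 10.520, χ²_{0.005,25} = 46.928
Rejection region: χ² < 10.520 or χ² > 46.928
Decision: fail to reject H₀

Answer: χ² = 24.2500, fail to reject H₀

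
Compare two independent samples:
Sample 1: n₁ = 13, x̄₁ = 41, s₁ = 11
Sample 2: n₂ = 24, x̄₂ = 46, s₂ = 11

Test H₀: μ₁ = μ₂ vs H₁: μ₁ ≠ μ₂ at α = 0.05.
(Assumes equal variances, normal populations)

Answer: t = -1.3199, fail to reject H₀

Derivation:
Pooled variance: s²_p = [12×11² + 23×11²]/(35) = 121.0000
s_p = 11.0000
SE = s_p×√(1/n₁ + 1/n₂) = 11.0000×√(1/13 + 1/24) = 3.7881
t = (x̄₁ - x̄₂)/SE = (41 - 46)/3.7881 = -1.3199
df = 35, t-critical = ±2.030
Decision: fail to reject H₀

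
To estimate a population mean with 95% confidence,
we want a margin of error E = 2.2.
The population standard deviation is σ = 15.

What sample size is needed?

Answer: n = 179

Derivation:
z_0.025 = 1.960
n = (z×σ/E)² = (1.960×15/2.2)²
n = 178.5868
Round up: n = 179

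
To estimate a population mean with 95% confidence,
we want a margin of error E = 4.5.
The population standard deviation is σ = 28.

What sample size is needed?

Answer: n = 149

Derivation:
z_0.025 = 1.960
n = (z×σ/E)² = (1.960×28/4.5)²
n = 148.7316
Round up: n = 149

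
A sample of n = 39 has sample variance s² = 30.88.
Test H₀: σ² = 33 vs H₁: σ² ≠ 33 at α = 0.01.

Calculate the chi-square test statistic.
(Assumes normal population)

df = n - 1 = 38
χ² = (n-1)s²/σ₀² = 38×30.88/33 = 35.5588
Critical values: χ²_{0.995,38} = 19.289, χ²_{0.005,38} = 64.181
Rejection region: χ² < 19.289 or χ² > 64.181
Decision: fail to reject H₀

Answer: χ² = 35.5588, fail to reject H₀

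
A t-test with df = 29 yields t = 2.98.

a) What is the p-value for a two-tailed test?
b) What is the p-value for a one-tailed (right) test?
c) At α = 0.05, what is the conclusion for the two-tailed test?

Answer: a) 0.0058, b) 0.0029, c) reject H₀

Derivation:
Using t-distribution with df = 29:
a) Two-tailed: p = 2×P(T > 2.98) = 0.0058
b) One-tailed: p = P(T > 2.98) = 0.0029
c) 0.0058 < 0.05, reject H₀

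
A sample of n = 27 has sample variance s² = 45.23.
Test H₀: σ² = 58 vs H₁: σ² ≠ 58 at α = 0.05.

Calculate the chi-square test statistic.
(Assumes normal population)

Answer: χ² = 20.2755, fail to reject H₀

Derivation:
df = n - 1 = 26
χ² = (n-1)s²/σ₀² = 26×45.23/58 = 20.2755
Critical values: χ²_{0.975,26} = 13.844, χ²_{0.025,26} = 41.923
Rejection region: χ² < 13.844 or χ² > 41.923
Decision: fail to reject H₀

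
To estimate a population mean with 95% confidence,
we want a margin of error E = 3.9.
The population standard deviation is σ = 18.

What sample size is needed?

z_0.025 = 1.960
n = (z×σ/E)² = (1.960×18/3.9)²
n = 81.8329
Round up: n = 82

Answer: n = 82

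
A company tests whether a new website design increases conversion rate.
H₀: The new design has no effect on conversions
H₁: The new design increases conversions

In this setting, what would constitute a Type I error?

Type I error (α): Rejecting H₀ when H₀ is true
Type II error (β): Failing to reject H₀ when H₁ is true

Answer: Switching to a new design that doesn't actually help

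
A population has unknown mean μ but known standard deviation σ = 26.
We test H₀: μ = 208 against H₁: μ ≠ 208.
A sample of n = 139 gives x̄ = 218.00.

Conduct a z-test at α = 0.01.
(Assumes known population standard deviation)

Standard error: SE = σ/√n = 26/√139 = 2.2053
z-statistic: z = (x̄ - μ₀)/SE = (218.00 - 208)/2.2053 = 4.5345
Critical value: ±2.576
p-value < 0.0001
Decision: reject H₀

Answer: z = 4.5345, reject H₀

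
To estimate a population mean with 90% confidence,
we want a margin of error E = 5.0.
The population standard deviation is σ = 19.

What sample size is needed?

z_0.05 = 1.645
n = (z×σ/E)² = (1.645×19/5.0)²
n = 39.0750
Round up: n = 40

Answer: n = 40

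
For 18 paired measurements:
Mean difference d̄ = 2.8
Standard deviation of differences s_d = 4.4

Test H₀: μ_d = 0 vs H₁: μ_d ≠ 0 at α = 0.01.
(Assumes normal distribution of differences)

Answer: t = 2.6998, fail to reject H₀

Derivation:
df = n - 1 = 17
SE = s_d/√n = 4.4/√18 = 1.0371
t = d̄/SE = 2.8/1.0371 = 2.6998
Critical value: t_{0.005,17} = ±2.898
p-value ≈ 0.0152
Decision: fail to reject H₀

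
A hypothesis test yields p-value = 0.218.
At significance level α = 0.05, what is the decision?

Answer: fail to reject H₀

Derivation:
Compare p-value to α:
0.218 ≥ 0.05
Decision: fail to reject H₀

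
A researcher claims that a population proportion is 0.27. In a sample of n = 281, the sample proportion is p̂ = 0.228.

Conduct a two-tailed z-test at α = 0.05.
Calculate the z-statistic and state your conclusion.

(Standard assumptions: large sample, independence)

H₀: p = 0.27, H₁: p ≠ 0.27
Standard error: SE = √(p₀(1-p₀)/n) = √(0.27×0.73/281) = 0.026484
z-statistic: z = (p̂ - p₀)/SE = (0.228 - 0.27)/0.026484 = -1.5859
Critical value: z_0.025 = ±1.960
p-value = 0.1128
Decision: fail to reject H₀ at α = 0.05

Answer: z = -1.5859, fail to reject H₀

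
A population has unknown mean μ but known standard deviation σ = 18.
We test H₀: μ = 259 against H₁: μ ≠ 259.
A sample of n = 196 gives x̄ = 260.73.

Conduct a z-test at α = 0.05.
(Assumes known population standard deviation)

Standard error: SE = σ/√n = 18/√196 = 1.2857
z-statistic: z = (x̄ - μ₀)/SE = (260.73 - 259)/1.2857 = 1.3456
Critical value: ±1.960
p-value = 0.1784
Decision: fail to reject H₀

Answer: z = 1.3456, fail to reject H₀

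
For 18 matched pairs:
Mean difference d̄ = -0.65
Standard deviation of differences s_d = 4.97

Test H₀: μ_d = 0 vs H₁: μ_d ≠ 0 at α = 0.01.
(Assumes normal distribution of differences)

df = n - 1 = 17
SE = s_d/√n = 4.97/√18 = 1.1714
t = d̄/SE = -0.65/1.1714 = -0.5549
Critical value: t_{0.005,17} = ±2.898
p-value ≈ 0.5862
Decision: fail to reject H₀

Answer: t = -0.5549, fail to reject H₀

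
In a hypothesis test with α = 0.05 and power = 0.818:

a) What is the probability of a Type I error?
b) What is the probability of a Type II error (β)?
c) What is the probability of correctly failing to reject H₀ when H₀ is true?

a) Type I error probability = α = 0.05
b) Power = P(reject H₀ | H₁ true) = 1 - β = 0.818, so Type II error probability = β = 1 - Power = 0.182
c) P(fail to reject H₀ | H₀ true) = 1 - α = 0.95

Answer: a) 0.05, b) 0.182, c) 0.95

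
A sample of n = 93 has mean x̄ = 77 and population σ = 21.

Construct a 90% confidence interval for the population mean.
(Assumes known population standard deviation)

Confidence level: 90%, α = 0.1
z_0.05 = 1.645
SE = σ/√n = 21/√93 = 2.1776
Margin of error = 1.645 × 2.1776 = 3.5822
CI: x̄ ± margin = 77 ± 3.5822
CI: (73.4178, 80.5822)

Answer: (73.4178, 80.5822)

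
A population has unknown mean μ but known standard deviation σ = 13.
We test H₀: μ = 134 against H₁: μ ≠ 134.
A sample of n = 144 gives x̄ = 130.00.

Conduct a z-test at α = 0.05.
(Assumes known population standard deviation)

Standard error: SE = σ/√n = 13/√144 = 1.0833
z-statistic: z = (x̄ - μ₀)/SE = (130.00 - 134)/1.0833 = -3.6924
Critical value: ±1.960
p-value = 0.0002
Decision: reject H₀

Answer: z = -3.6924, reject H₀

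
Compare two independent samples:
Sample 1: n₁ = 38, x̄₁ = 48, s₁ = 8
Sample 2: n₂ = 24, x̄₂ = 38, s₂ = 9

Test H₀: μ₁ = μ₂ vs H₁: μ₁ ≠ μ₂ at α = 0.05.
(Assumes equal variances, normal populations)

Answer: t = 4.5673, reject H₀

Derivation:
Pooled variance: s²_p = [37×8² + 23×9²]/(60) = 70.5167
s_p = 8.3974
SE = s_p×√(1/n₁ + 1/n₂) = 8.3974×√(1/38 + 1/24) = 2.1895
t = (x̄₁ - x̄₂)/SE = (48 - 38)/2.1895 = 4.5673
df = 60, t-critical = ±2.000
Decision: reject H₀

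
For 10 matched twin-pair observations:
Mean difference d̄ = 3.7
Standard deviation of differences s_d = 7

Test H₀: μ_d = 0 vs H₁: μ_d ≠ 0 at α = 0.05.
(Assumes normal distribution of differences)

df = n - 1 = 9
SE = s_d/√n = 7/√10 = 2.2136
t = d̄/SE = 3.7/2.2136 = 1.6715
Critical value: t_{0.025,9} = ±2.262
p-value ≈ 0.1290
Decision: fail to reject H₀

Answer: t = 1.6715, fail to reject H₀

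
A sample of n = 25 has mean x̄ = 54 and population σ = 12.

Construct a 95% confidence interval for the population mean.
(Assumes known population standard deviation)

Confidence level: 95%, α = 0.05
z_0.025 = 1.960
SE = σ/√n = 12/√25 = 2.4000
Margin of error = 1.960 × 2.4000 = 4.7040
CI: x̄ ± margin = 54 ± 4.7040
CI: (49.2960, 58.7040)

Answer: (49.2960, 58.7040)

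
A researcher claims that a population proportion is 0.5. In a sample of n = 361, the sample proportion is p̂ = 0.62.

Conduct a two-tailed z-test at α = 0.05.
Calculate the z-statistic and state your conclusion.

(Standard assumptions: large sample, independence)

H₀: p = 0.5, H₁: p ≠ 0.5
Standard error: SE = √(p₀(1-p₀)/n) = √(0.5×0.5/361) = 0.026316
z-statistic: z = (p̂ - p₀)/SE = (0.62 - 0.5)/0.026316 = 4.5600
Critical value: z_0.025 = ±1.960
p-value < 0.0001
Decision: reject H₀ at α = 0.05

Answer: z = 4.5600, reject H₀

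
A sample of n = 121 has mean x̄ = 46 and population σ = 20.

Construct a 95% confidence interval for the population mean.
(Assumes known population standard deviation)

Answer: (42.4363, 49.5637)

Derivation:
Confidence level: 95%, α = 0.05
z_0.025 = 1.960
SE = σ/√n = 20/√121 = 1.8182
Margin of error = 1.960 × 1.8182 = 3.5637
CI: x̄ ± margin = 46 ± 3.5637
CI: (42.4363, 49.5637)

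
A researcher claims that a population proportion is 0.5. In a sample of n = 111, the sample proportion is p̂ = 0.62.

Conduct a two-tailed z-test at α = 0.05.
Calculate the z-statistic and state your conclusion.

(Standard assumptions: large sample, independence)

H₀: p = 0.5, H₁: p ≠ 0.5
Standard error: SE = √(p₀(1-p₀)/n) = √(0.5×0.5/111) = 0.047458
z-statistic: z = (p̂ - p₀)/SE = (0.62 - 0.5)/0.047458 = 2.5286
Critical value: z_0.025 = ±1.960
p-value = 0.0115
Decision: reject H₀ at α = 0.05

Answer: z = 2.5286, reject H₀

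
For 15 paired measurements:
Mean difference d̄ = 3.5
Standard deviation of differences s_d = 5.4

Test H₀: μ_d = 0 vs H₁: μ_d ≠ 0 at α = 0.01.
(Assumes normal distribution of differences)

Answer: t = 2.5102, fail to reject H₀

Derivation:
df = n - 1 = 14
SE = s_d/√n = 5.4/√15 = 1.3943
t = d̄/SE = 3.5/1.3943 = 2.5102
Critical value: t_{0.005,14} = ±2.977
p-value ≈ 0.0250
Decision: fail to reject H₀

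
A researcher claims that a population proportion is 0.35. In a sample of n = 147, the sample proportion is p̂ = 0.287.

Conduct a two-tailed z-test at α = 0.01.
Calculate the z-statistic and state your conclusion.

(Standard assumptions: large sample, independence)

H₀: p = 0.35, H₁: p ≠ 0.35
Standard error: SE = √(p₀(1-p₀)/n) = √(0.35×0.65/147) = 0.039340
z-statistic: z = (p̂ - p₀)/SE = (0.287 - 0.35)/0.039340 = -1.6014
Critical value: z_0.005 = ±2.576
p-value = 0.1093
Decision: fail to reject H₀ at α = 0.01

Answer: z = -1.6014, fail to reject H₀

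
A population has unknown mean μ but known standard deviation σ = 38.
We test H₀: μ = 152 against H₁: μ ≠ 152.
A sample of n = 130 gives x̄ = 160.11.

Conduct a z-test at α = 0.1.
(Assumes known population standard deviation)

Standard error: SE = σ/√n = 38/√130 = 3.3328
z-statistic: z = (x̄ - μ₀)/SE = (160.11 - 152)/3.3328 = 2.4334
Critical value: ±1.645
p-value = 0.0150
Decision: reject H₀

Answer: z = 2.4334, reject H₀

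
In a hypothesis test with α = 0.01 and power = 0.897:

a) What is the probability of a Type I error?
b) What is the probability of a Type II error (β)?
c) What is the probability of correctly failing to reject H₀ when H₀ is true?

Answer: a) 0.01, b) 0.103, c) 0.99

Derivation:
a) Type I error probability = α = 0.01
b) Power = P(reject H₀ | H₁ true) = 1 - β = 0.897, so Type II error probability = β = 1 - Power = 0.103
c) P(fail to reject H₀ | H₀ true) = 1 - α = 0.99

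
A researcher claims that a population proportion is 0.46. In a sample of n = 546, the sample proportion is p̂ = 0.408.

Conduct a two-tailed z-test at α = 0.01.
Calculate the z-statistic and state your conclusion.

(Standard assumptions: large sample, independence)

Answer: z = -2.4380, fail to reject H₀

Derivation:
H₀: p = 0.46, H₁: p ≠ 0.46
Standard error: SE = √(p₀(1-p₀)/n) = √(0.46×0.54/546) = 0.021329
z-statistic: z = (p̂ - p₀)/SE = (0.408 - 0.46)/0.021329 = -2.4380
Critical value: z_0.005 = ±2.576
p-value = 0.0148
Decision: fail to reject H₀ at α = 0.01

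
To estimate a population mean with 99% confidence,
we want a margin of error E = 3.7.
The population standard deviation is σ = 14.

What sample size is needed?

Answer: n = 96

Derivation:
z_0.005 = 2.576
n = (z×σ/E)² = (2.576×14/3.7)²
n = 95.0045
Round up: n = 96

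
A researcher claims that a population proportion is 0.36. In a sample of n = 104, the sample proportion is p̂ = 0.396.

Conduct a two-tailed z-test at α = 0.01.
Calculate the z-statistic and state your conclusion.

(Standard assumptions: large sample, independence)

H₀: p = 0.36, H₁: p ≠ 0.36
Standard error: SE = √(p₀(1-p₀)/n) = √(0.36×0.64/104) = 0.047068
z-statistic: z = (p̂ - p₀)/SE = (0.396 - 0.36)/0.047068 = 0.7649
Critical value: z_0.005 = ±2.576
p-value = 0.4443
Decision: fail to reject H₀ at α = 0.01

Answer: z = 0.7649, fail to reject H₀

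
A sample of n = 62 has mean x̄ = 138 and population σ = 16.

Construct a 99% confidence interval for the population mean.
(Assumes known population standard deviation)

Confidence level: 99%, α = 0.01
z_0.005 = 2.576
SE = σ/√n = 16/√62 = 2.0320
Margin of error = 2.576 × 2.0320 = 5.2344
CI: x̄ ± margin = 138 ± 5.2344
CI: (132.7656, 143.2344)

Answer: (132.7656, 143.2344)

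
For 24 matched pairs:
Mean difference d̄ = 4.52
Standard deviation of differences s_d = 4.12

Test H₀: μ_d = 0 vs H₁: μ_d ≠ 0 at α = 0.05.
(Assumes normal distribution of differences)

df = n - 1 = 23
SE = s_d/√n = 4.12/√24 = 0.8410
t = d̄/SE = 4.52/0.8410 = 5.3746
Critical value: t_{0.025,23} = ±2.069
p-value < 0.0001
Decision: reject H₀

Answer: t = 5.3746, reject H₀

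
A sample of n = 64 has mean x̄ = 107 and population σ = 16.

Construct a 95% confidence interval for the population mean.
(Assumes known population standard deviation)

Confidence level: 95%, α = 0.05
z_0.025 = 1.960
SE = σ/√n = 16/√64 = 2.0000
Margin of error = 1.960 × 2.0000 = 3.9200
CI: x̄ ± margin = 107 ± 3.9200
CI: (103.0800, 110.9200)

Answer: (103.0800, 110.9200)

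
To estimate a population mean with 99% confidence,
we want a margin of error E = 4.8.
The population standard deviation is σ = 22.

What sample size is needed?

Answer: n = 140

Derivation:
z_0.005 = 2.576
n = (z×σ/E)² = (2.576×22/4.8)²
n = 139.3974
Round up: n = 140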